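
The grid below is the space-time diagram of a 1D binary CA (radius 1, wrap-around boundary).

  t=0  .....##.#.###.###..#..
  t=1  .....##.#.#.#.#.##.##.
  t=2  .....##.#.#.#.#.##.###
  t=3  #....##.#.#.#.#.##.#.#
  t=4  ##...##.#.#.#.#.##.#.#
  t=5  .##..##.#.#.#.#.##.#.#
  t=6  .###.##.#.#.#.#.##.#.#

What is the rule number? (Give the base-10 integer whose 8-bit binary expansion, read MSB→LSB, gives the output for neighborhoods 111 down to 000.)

  ### -> .   bit 7 = 0  t=0,i=11
  ##. -> #   bit 6 = 1  t=0,i=6
  #.# -> .   bit 5 = 0  t=0,i=7
  #.. -> #   bit 4 = 1  t=0,i=17
  .## -> #   bit 3 = 1  t=0,i=5
  .#. -> #   bit 2 = 1  t=0,i=8
  ..# -> .   bit 1 = 0  t=0,i=4
  ... -> .   bit 0 = 0  t=0,i=0
  bits 01011100 = 92

92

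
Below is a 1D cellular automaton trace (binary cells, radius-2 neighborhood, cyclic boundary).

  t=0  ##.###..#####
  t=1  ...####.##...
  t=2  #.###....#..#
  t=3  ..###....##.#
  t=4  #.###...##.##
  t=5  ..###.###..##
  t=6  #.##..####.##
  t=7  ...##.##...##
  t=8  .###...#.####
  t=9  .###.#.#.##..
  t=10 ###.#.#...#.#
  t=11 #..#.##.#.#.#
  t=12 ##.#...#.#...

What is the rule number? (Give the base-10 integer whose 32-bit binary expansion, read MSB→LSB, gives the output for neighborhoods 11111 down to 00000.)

378722041

  [31] ##### => .  t=0,i=10
  [30] ####. => .  t=0,i=0
  [29] ###.# => .  t=0,i=1
  [28] ###.. => #  t=0,i=5
  [27] ##.## => .  t=0,i=2
  [26] ##.#. => #  t=3,i=11
  [25] ##..# => #  t=0,i=6
  [24] ##... => .  t=1,i=10
  [23] #.### => #  t=0,i=3
  [22] #.##. => .  t=1,i=8
  [21] #.#.# => .  t=9,i=5
  [20] #.#.. => #  t=3,i=12
  [19] #..## => .  t=0,i=7
  [18] #..#. => .  t=11,i=2
  [17] #...# => #  t=4,i=6
  [16] #.... => .  t=1,i=11
  [15] .#### => #  t=0,i=9
  [14] .###. => #  t=0,i=4
  [13] .##.# => .  t=2,i=0
  [12] .##.. => #  t=1,i=9
  [11] .#.## => .  t=8,i=8
  [10] .#.#. => #  t=9,i=6
  [9] .#..# => #  t=2,i=10
  [8] .#... => .  t=10,i=7
  [7] ..### => #  t=0,i=8
  [6] ..##. => #  t=2,i=12
  [5] ..#.# => #  t=8,i=7
  [4] ..#.. => #  t=2,i=9
  [3] ...## => #  t=1,i=2
  [2] ...#. => .  t=2,i=8
  [1] ....# => .  t=1,i=1
  [0] ..... => #  t=1,i=0
  bits 00010110100100101101011011111001 = 378722041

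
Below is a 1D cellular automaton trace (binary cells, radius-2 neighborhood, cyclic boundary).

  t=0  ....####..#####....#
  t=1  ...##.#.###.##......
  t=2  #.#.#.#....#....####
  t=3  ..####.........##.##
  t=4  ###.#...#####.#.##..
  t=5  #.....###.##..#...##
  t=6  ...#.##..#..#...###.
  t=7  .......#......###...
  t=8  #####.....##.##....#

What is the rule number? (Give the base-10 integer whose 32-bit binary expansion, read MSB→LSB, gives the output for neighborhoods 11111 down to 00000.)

  nb #####: next=#  (t=0,i=12, bit31=1)
  nb ####.: next=#  (t=0,i=6, bit30=1)
  nb ###.#: next=.  (t=1,i=10, bit29=0)
  nb ###..: next=.  (t=0,i=7, bit28=0)
  nb ##.##: next=#  (t=1,i=11, bit27=1)
  nb ##.#.: next=.  (t=1,i=5, bit26=0)
  nb ##..#: next=#  (t=0,i=8, bit25=1)
  nb ##...: next=.  (t=0,i=15, bit24=0)
  nb #.###: next=.  (t=1,i=8, bit23=0)
  nb #.##.: next=.  (t=1,i=12, bit22=0)
  nb #.#.#: next=#  (t=1,i=6, bit21=1)
  nb #.#..: next=.  (t=2,i=6, bit20=0)
  nb #..##: next=#  (t=0,i=9, bit19=1)
  nb #..#.: next=.  (t=5,i=13, bit18=0)
  nb #...#: next=#  (t=4,i=6, bit17=1)
  nb #....: next=.  (t=0,i=1, bit16=0)
  nb .####: next=.  (t=0,i=5, bit15=0)
  nb .###.: next=.  (t=1,i=9, bit14=0)
  nb .##.#: next=#  (t=1,i=4, bit13=1)
  nb .##..: next=.  (t=1,i=13, bit12=0)
  nb .#.##: next=.  (t=1,i=7, bit11=0)
  nb .#.#.: next=#  (t=2,i=3, bit10=1)
  nb .#..#: next=.  (t=6,i=10, bit9=0)
  nb .#...: next=.  (t=0,i=0, bit8=0)
  nb ..###: next=#  (t=0,i=4, bit7=1)
  nb ..##.: next=.  (t=1,i=3, bit6=0)
  nb ..#.#: next=.  (t=6,i=3, bit5=0)
  nb ..#..: next=.  (t=0,i=19, bit4=0)
  nb ...##: next=#  (t=0,i=3, bit3=1)
  nb ...#.: next=.  (t=0,i=18, bit2=0)
  nb ....#: next=.  (t=0,i=2, bit1=0)
  nb .....: next=#  (t=1,i=0, bit0=1)
  bits 11001010001010100010010010001001 = 3391759497

3391759497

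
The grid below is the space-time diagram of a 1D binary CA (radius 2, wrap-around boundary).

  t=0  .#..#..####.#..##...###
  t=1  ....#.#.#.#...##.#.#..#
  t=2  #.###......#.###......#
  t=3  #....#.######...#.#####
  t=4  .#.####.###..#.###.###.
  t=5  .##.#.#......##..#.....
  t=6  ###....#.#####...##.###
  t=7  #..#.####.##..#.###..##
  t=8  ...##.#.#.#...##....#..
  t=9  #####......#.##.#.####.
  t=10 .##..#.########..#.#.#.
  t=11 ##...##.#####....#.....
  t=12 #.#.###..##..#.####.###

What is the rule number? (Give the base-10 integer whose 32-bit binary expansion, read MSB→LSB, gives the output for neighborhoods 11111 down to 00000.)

  ##### -> #   bit 31 = 1  t=3,i=9
  ####. -> .   bit 30 = 0  t=0,i=9
  ###.# -> #   bit 29 = 1  t=0,i=10
  ###.. -> .   bit 28 = 0  t=2,i=4
  ##.## -> .   bit 27 = 0  t=2,i=1
  ##.#. -> .   bit 26 = 0  t=0,i=0
  ##..# -> .   bit 25 = 0  t=4,i=11
  ##... -> #   bit 24 = 1  t=0,i=17
  #.### -> .   bit 23 = 0  t=2,i=2
  #.##. -> #   bit 22 = 1  t=7,i=10
  #.#.# -> .   bit 21 = 0  t=1,i=6
  #.#.. -> .   bit 20 = 0  t=0,i=1
  #..## -> #   bit 19 = 1  t=0,i=6
  #..#. -> .   bit 18 = 0  t=0,i=3
  #...# -> .   bit 17 = 0  t=0,i=18
  #.... -> .   bit 16 = 0  t=1,i=1
  .#### -> #   bit 15 = 1  t=0,i=8
  .###. -> .   bit 14 = 0  t=0,i=21
  .##.# -> #   bit 13 = 1  t=1,i=15
  .##.. -> .   bit 12 = 0  t=0,i=16
  .#.## -> #   bit 11 = 1  t=2,i=12
  .#.#. -> .   bit 10 = 0  t=1,i=5
  .#..# -> .   bit 9 = 0  t=0,i=2
  .#... -> #   bit 8 = 1  t=1,i=0
  ..### -> .   bit 7 = 0  t=0,i=7
  ..##. -> #   bit 6 = 1  t=0,i=15
  ..#.# -> #   bit 5 = 1  t=1,i=4
  ..#.. -> #   bit 4 = 1  t=0,i=4
  ...## -> #   bit 3 = 1  t=0,i=19
  ...#. -> #   bit 2 = 1  t=1,i=3
  ....# -> #   bit 1 = 1  t=1,i=2
  ..... -> #   bit 0 = 1  t=2,i=7
  bits 10100001010010001010100101111111 = 2705893759

2705893759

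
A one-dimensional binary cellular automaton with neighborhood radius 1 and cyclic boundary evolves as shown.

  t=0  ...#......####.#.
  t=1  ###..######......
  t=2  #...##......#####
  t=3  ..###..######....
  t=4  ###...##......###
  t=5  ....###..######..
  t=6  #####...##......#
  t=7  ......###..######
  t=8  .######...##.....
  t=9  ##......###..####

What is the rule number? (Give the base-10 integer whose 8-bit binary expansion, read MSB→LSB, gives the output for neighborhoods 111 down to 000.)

  ### -> .   bit 7 = 0  t=0,i=11
  ##. -> .   bit 6 = 0  t=0,i=13
  #.# -> .   bit 5 = 0  t=0,i=14
  #.. -> .   bit 4 = 0  t=0,i=4
  .## -> #   bit 3 = 1  t=0,i=10
  .#. -> .   bit 2 = 0  t=0,i=3
  ..# -> #   bit 1 = 1  t=0,i=2
  ... -> #   bit 0 = 1  t=0,i=0
  bits 00001011 = 11

11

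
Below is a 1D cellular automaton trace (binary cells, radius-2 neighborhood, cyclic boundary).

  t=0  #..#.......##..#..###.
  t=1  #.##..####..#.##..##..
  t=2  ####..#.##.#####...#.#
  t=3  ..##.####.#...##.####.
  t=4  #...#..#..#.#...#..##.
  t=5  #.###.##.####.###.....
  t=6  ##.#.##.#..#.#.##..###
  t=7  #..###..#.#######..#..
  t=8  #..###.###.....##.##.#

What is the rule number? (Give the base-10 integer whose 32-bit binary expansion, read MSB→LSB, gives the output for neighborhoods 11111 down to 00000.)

  #####|.  b31=0 t=2,i=1
  ####.|#  b30=1 t=1,i=8
  ###.#|.  b29=0 t=0,i=20
  ###..|#  b28=1 t=1,i=9
  ##.##|#  b27=1 t=2,i=10
  ##.#.|.  b26=0 t=0,i=21
  ##..#|.  b25=0 t=0,i=13
  ##...|.  b24=0 t=2,i=16
  #.###|.  b23=0 t=2,i=11
  #.##.|#  b22=1 t=1,i=2
  #.#.#|#  b21=1 t=6,i=3
  #.#..|#  b20=1 t=0,i=0
  #..##|.  b19=0 t=0,i=17
  #..#.|#  b18=1 t=0,i=2
  #...#|#  b17=1 t=2,i=17
  #....|.  b16=0 t=0,i=5
  .####|.  b15=0 t=1,i=7
  .###.|#  b14=1 t=0,i=19
  .##.#|.  b13=0 t=2,i=9
  .##..|#  b12=1 t=0,i=12
  .#.##|#  b11=1 t=1,i=1
  .#.#.|#  b10=1 t=4,i=11
  .#..#|.  b9=0 t=0,i=1
  .#...|.  b8=0 t=0,i=4
  ..###|#  b7=1 t=0,i=18
  ..##.|.  b6=0 t=0,i=11
  ..#.#|#  b5=1 t=1,i=0
  ..#..|#  b4=1 t=0,i=3
  ...##|.  b3=0 t=0,i=10
  ...#.|#  b2=1 t=2,i=18
  ....#|#  b1=1 t=0,i=9
  .....|#  b0=1 t=0,i=6
  bits 01011000011101100101110010110111 = 1484151991

1484151991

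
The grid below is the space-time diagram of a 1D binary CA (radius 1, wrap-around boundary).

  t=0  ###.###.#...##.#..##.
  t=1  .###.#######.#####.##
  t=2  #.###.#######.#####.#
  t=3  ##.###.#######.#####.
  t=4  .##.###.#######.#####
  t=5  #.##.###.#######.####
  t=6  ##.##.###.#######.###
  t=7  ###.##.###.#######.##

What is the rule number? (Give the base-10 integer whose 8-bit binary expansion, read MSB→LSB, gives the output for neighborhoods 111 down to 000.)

  ###|#  b7=1 t=0,i=1
  ##.|#  b6=1 t=0,i=2
  #.#|#  b5=1 t=0,i=3
  #..|#  b4=1 t=0,i=9
  .##|.  b3=0 t=0,i=0
  .#.|#  b2=1 t=0,i=8
  ..#|#  b1=1 t=0,i=11
  ...|#  b0=1 t=0,i=10
  bits 11110111 = 247

247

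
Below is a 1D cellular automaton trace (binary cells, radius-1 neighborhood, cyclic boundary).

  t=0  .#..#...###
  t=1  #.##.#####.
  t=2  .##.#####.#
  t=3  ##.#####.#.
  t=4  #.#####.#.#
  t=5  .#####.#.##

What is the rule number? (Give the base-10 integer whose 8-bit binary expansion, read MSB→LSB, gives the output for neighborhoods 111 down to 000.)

  ### -> #   bit 7 = 1  t=0,i=9
  ##. -> .   bit 6 = 0  t=0,i=10
  #.# -> #   bit 5 = 1  t=0,i=0
  #.. -> #   bit 4 = 1  t=0,i=2
  .## -> #   bit 3 = 1  t=0,i=8
  .#. -> .   bit 2 = 0  t=0,i=1
  ..# -> #   bit 1 = 1  t=0,i=3
  ... -> #   bit 0 = 1  t=0,i=6
  bits 10111011 = 187

187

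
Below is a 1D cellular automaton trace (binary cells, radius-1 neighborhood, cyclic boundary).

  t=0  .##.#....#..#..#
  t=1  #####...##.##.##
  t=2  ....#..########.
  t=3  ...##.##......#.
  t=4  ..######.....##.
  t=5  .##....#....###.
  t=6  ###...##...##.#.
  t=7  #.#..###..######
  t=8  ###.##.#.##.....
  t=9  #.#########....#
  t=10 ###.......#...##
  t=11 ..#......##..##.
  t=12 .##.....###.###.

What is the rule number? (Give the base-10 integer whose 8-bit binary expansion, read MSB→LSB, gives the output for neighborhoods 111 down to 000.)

  [7] ### => .  t=1,i=0
  [6] ##. => #  t=0,i=2
  [5] #.# => #  t=0,i=0
  [4] #.. => .  t=0,i=5
  [3] .## => #  t=0,i=1
  [2] .#. => #  t=0,i=4
  [1] ..# => #  t=0,i=8
  [0] ... => .  t=0,i=6
  bits 01101110 = 110

110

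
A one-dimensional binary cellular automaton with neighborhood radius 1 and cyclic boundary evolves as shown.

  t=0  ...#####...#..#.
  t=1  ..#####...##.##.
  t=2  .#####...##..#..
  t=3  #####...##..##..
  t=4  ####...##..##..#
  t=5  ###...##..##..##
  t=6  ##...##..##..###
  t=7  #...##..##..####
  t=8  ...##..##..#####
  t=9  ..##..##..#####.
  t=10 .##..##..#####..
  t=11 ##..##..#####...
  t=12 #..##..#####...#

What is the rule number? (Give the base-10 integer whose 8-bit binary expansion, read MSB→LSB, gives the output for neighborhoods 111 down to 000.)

  [7] ### => #  t=0,i=4
  [6] ##. => .  t=0,i=7
  [5] #.# => .  t=1,i=12
  [4] #.. => .  t=0,i=8
  [3] .## => #  t=0,i=3
  [2] .#. => #  t=0,i=11
  [1] ..# => #  t=0,i=2
  [0] ... => .  t=0,i=0
  bits 10001110 = 142

142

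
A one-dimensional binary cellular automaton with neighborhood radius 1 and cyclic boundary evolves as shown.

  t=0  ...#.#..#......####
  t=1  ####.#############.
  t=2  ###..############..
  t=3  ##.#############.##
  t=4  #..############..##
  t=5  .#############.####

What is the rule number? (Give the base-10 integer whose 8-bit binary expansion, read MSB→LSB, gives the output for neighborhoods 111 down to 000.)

159

  ### -> #   bit 7 = 1  t=0,i=16
  ##. -> .   bit 6 = 0  t=0,i=18
  #.# -> .   bit 5 = 0  t=0,i=4
  #.. -> #   bit 4 = 1  t=0,i=0
  .## -> #   bit 3 = 1  t=0,i=15
  .#. -> #   bit 2 = 1  t=0,i=3
  ..# -> #   bit 1 = 1  t=0,i=2
  ... -> #   bit 0 = 1  t=0,i=1
  bits 10011111 = 159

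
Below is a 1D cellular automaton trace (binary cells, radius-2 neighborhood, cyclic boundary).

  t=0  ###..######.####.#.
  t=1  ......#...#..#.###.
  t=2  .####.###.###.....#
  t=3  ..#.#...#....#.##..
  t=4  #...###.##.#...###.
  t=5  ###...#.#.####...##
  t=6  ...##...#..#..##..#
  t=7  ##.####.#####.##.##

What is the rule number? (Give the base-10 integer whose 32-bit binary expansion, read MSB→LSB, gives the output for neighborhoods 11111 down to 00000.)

628527955

  [31] ##### => .  t=0,i=7
  [30] ####. => .  t=0,i=9
  [29] ###.# => #  t=0,i=10
  [28] ###.. => .  t=0,i=2
  [27] ##.## => .  t=0,i=11
  [26] ##.#. => #  t=0,i=16
  [25] ##..# => .  t=0,i=3
  [24] ##... => #  t=1,i=18
  [23] #.### => .  t=0,i=0
  [22] #.##. => #  t=3,i=15
  [21] #.#.# => #  t=0,i=17
  [20] #.#.. => #  t=3,i=4
  [19] #..## => .  t=0,i=4
  [18] #..#. => #  t=1,i=12
  [17] #...# => #  t=1,i=8
  [16] #.... => .  t=1,i=0
  [15] .#### => #  t=0,i=6
  [14] .###. => .  t=0,i=1
  [13] .##.# => .  t=4,i=9
  [12] .##.. => #  t=3,i=16
  [11] .#.## => .  t=0,i=18
  [10] .#.#. => .  t=3,i=3
  [9] .#..# => #  t=1,i=11
  [8] .#... => #  t=1,i=7
  [7] ..### => .  t=0,i=5
  [6] ..##. => #  t=6,i=3
  [5] ..#.# => .  t=1,i=13
  [4] ..#.. => #  t=1,i=6
  [3] ...## => .  t=4,i=3
  [2] ...#. => .  t=1,i=5
  [1] ....# => #  t=1,i=4
  [0] ..... => #  t=1,i=1
  bits 00100101011101101001001101010011 = 628527955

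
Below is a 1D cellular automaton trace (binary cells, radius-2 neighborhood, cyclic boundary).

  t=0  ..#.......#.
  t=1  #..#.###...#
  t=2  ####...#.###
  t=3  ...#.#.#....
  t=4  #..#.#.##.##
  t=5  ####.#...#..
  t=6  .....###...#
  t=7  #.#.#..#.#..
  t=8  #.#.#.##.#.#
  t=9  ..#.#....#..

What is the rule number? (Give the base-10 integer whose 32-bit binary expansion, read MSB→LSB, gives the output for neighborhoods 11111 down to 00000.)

440275305

  ##### -> .   bit 31 = 0  t=2,i=0
  ####. -> .   bit 30 = 0  t=2,i=2
  ###.# -> .   bit 29 = 0  t=5,i=3
  ###.. -> #   bit 28 = 1  t=1,i=7
  ##.## -> #   bit 27 = 1  t=4,i=9
  ##.#. -> .   bit 26 = 0  t=5,i=4
  ##..# -> #   bit 25 = 1  t=1,i=1
  ##... -> .   bit 24 = 0  t=1,i=8
  #.### -> .   bit 23 = 0  t=1,i=5
  #.##. -> .   bit 22 = 0  t=4,i=7
  #.#.# -> #   bit 21 = 1  t=3,i=5
  #.#.. -> #   bit 20 = 1  t=3,i=7
  #..## -> #   bit 19 = 1  t=5,i=11
  #..#. -> #   bit 18 = 1  t=1,i=2
  #...# -> #   bit 17 = 1  t=0,i=0
  #.... -> .   bit 16 = 0  t=0,i=4
  .#### -> .   bit 15 = 0  t=2,i=10
  .###. -> .   bit 14 = 0  t=1,i=6
  .##.# -> .   bit 13 = 0  t=4,i=8
  .##.. -> #   bit 12 = 1  t=1,i=0
  .#.## -> .   bit 11 = 0  t=1,i=4
  .#.#. -> .   bit 10 = 0  t=3,i=4
  .#..# -> .   bit 9 = 0  t=5,i=10
  .#... -> #   bit 8 = 1  t=0,i=3
  ..### -> .   bit 7 = 0  t=5,i=0
  ..##. -> #   bit 6 = 1  t=1,i=11
  ..#.# -> #   bit 5 = 1  t=1,i=3
  ..#.. -> .   bit 4 = 0  t=0,i=2
  ...## -> #   bit 3 = 1  t=1,i=10
  ...#. -> .   bit 2 = 0  t=0,i=1
  ....# -> .   bit 1 = 0  t=0,i=8
  ..... -> #   bit 0 = 1  t=0,i=5
  bits 00011010001111100001000101101001 = 440275305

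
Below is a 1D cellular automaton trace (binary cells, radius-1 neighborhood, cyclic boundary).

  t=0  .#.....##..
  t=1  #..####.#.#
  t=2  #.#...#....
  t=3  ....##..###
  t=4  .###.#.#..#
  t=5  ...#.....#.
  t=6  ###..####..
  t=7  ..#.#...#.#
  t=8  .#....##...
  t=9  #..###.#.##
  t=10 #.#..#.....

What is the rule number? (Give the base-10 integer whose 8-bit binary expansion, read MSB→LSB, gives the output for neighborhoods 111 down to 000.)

67

  ### -> .   bit 7 = 0  t=1,i=4
  ##. -> #   bit 6 = 1  t=0,i=8
  #.# -> .   bit 5 = 0  t=1,i=7
  #.. -> .   bit 4 = 0  t=0,i=2
  .## -> .   bit 3 = 0  t=0,i=7
  .#. -> .   bit 2 = 0  t=0,i=1
  ..# -> #   bit 1 = 1  t=0,i=0
  ... -> #   bit 0 = 1  t=0,i=3
  bits 01000011 = 67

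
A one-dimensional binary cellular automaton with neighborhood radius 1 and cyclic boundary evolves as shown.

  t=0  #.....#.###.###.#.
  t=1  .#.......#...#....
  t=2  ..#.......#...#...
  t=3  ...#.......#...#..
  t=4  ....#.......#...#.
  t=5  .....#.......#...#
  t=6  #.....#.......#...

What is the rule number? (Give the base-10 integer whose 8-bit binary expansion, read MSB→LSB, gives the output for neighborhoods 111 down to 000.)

144

  [7] ### => #  t=0,i=9
  [6] ##. => .  t=0,i=10
  [5] #.# => .  t=0,i=7
  [4] #.. => #  t=0,i=1
  [3] .## => .  t=0,i=8
  [2] .#. => .  t=0,i=0
  [1] ..# => .  t=0,i=5
  [0] ... => .  t=0,i=2
  bits 10010000 = 144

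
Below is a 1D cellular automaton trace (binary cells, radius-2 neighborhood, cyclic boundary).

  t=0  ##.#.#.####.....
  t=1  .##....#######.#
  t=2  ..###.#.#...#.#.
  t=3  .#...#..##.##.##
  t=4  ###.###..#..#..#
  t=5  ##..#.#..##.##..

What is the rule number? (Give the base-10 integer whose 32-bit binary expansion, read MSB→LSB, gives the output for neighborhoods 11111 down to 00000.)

  #####|.  b31=0 t=1,i=9
  ####.|#  b30=1 t=0,i=9
  ###.#|.  b29=0 t=1,i=13
  ###..|#  b28=1 t=0,i=10
  ##.##|.  b27=0 t=3,i=10
  ##.#.|#  b26=1 t=0,i=2
  ##..#|.  b25=0 t=4,i=7
  ##...|#  b24=1 t=0,i=11
  #.###|#  b23=1 t=0,i=7
  #.##.|.  b22=0 t=1,i=1
  #.#.#|.  b21=0 t=0,i=3
  #.#..|#  b20=1 t=2,i=8
  #..##|.  b19=0 t=3,i=7
  #..#.|.  b18=0 t=4,i=8
  #...#|.  b17=0 t=2,i=0
  #....|#  b16=1 t=0,i=12
  .####|#  b15=1 t=0,i=8
  .###.|.  b14=0 t=2,i=3
  .##.#|#  b13=1 t=0,i=1
  .##..|#  b12=1 t=1,i=2
  .#.##|.  b11=0 t=0,i=6
  .#.#.|.  b10=0 t=0,i=4
  .#..#|#  b9=1 t=3,i=6
  .#...|#  b8=1 t=2,i=9
  ..###|.  b7=0 t=1,i=7
  ..##.|.  b6=0 t=0,i=0
  ..#.#|#  b5=1 t=2,i=12
  ..#..|#  b4=1 t=3,i=5
  ...##|#  b3=1 t=0,i=15
  ...#.|#  b2=1 t=2,i=11
  ....#|.  b1=0 t=0,i=14
  .....|#  b0=1 t=0,i=13
  bits 01010101100100011011001100111101 = 1435611965

1435611965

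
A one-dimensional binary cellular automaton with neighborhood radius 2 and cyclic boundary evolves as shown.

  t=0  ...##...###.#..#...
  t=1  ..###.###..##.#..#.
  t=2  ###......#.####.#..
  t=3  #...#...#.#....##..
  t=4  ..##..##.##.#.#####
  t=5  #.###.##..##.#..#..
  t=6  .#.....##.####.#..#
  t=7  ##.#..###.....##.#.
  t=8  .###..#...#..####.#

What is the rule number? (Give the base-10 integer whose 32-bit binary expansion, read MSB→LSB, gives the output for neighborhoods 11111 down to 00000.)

  #####|#  b31=1 t=4,i=16
  ####.|.  b30=0 t=2,i=13
  ###.#|.  b29=0 t=0,i=10
  ###..|.  b28=0 t=1,i=8
  ##.##|.  b27=0 t=1,i=5
  ##.#.|#  b26=1 t=0,i=11
  ##..#|#  b25=1 t=1,i=9
  ##...|.  b24=0 t=0,i=5
  #.###|.  b23=0 t=1,i=6
  #.##.|.  b22=0 t=4,i=9
  #.#.#|.  b21=0 t=4,i=12
  #.#..|#  b20=1 t=0,i=12
  #..##|.  b19=0 t=1,i=10
  #..#.|#  b18=1 t=0,i=14
  #...#|#  b17=1 t=0,i=6
  #....|#  b16=1 t=0,i=17
  .####|.  b15=0 t=2,i=12
  .###.|.  b14=0 t=0,i=9
  .##.#|#  b13=1 t=1,i=12
  .##..|#  b12=1 t=0,i=4
  .#.##|#  b11=1 t=2,i=10
  .#.#.|#  b10=1 t=3,i=9
  .#..#|.  b9=0 t=0,i=13
  .#...|.  b8=0 t=0,i=16
  ..###|#  b7=1 t=0,i=8
  ..##.|#  b6=1 t=0,i=3
  ..#.#|.  b5=0 t=2,i=9
  ..#..|.  b4=0 t=0,i=15
  ...##|#  b3=1 t=0,i=2
  ...#.|#  b2=1 t=2,i=8
  ....#|.  b1=0 t=0,i=1
  .....|.  b0=0 t=0,i=0
  bits 10000110000101110011110011001100 = 2249669836

2249669836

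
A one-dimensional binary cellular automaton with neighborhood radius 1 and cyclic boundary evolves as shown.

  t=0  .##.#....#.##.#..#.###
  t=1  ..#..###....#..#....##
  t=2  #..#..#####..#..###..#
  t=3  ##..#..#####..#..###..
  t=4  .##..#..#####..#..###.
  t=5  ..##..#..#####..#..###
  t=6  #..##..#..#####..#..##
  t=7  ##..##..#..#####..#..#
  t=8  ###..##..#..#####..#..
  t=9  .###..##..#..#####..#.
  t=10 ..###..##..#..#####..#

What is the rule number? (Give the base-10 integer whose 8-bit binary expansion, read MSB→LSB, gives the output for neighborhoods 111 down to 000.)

  nb ###: next=#  (t=0,i=20, bit7=1)
  nb ##.: next=#  (t=0,i=2, bit6=1)
  nb #.#: next=.  (t=0,i=0, bit5=0)
  nb #..: next=#  (t=0,i=5, bit4=1)
  nb .##: next=.  (t=0,i=1, bit3=0)
  nb .#.: next=.  (t=0,i=4, bit2=0)
  nb ..#: next=.  (t=0,i=8, bit1=0)
  nb ...: next=#  (t=0,i=6, bit0=1)
  bits 11010001 = 209

209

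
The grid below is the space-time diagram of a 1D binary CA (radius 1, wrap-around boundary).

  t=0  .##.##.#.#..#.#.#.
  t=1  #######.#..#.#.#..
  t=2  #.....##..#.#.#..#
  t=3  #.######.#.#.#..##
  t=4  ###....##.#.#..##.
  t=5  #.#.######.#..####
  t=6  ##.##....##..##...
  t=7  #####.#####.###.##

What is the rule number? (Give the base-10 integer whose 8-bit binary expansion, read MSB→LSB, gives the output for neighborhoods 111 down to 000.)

  ###|.  b7=0 t=1,i=1
  ##.|#  b6=1 t=0,i=2
  #.#|#  b5=1 t=0,i=3
  #..|.  b4=0 t=0,i=10
  .##|#  b3=1 t=0,i=1
  .#.|.  b2=0 t=0,i=7
  ..#|#  b1=1 t=0,i=0
  ...|#  b0=1 t=2,i=2
  bits 01101011 = 107

107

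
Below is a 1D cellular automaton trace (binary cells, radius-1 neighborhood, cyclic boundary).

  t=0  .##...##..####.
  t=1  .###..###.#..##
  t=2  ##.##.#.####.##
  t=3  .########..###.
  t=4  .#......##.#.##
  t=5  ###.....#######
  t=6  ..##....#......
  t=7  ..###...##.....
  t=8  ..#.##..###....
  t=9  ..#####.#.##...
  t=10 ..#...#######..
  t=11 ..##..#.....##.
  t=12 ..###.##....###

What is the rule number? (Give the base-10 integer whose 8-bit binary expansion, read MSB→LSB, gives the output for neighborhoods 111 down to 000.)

124

  nb ###: next=.  (t=0,i=11, bit7=0)
  nb ##.: next=#  (t=0,i=2, bit6=1)
  nb #.#: next=#  (t=1,i=0, bit5=1)
  nb #..: next=#  (t=0,i=3, bit4=1)
  nb .##: next=#  (t=0,i=1, bit3=1)
  nb .#.: next=#  (t=1,i=10, bit2=1)
  nb ..#: next=.  (t=0,i=0, bit1=0)
  nb ...: next=.  (t=0,i=4, bit0=0)
  bits 01111100 = 124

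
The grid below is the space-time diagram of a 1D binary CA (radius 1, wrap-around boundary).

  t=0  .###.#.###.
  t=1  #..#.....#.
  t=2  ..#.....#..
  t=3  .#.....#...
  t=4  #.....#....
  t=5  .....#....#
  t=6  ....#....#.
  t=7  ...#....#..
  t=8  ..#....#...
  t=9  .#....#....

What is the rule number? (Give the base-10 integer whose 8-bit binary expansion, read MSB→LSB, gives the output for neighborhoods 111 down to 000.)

66

  ### -> .   bit 7 = 0  t=0,i=2
  ##. -> #   bit 6 = 1  t=0,i=3
  #.# -> .   bit 5 = 0  t=0,i=4
  #.. -> .   bit 4 = 0  t=0,i=10
  .## -> .   bit 3 = 0  t=0,i=1
  .#. -> .   bit 2 = 0  t=0,i=5
  ..# -> #   bit 1 = 1  t=0,i=0
  ... -> .   bit 0 = 0  t=1,i=5
  bits 01000010 = 66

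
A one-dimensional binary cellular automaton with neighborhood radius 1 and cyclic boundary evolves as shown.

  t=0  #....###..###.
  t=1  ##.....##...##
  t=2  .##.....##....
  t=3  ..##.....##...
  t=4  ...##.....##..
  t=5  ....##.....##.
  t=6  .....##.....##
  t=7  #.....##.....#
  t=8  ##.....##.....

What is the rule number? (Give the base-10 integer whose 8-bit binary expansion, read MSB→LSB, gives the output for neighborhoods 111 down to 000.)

116

  nb ###: next=.  (t=0,i=6, bit7=0)
  nb ##.: next=#  (t=0,i=7, bit6=1)
  nb #.#: next=#  (t=0,i=13, bit5=1)
  nb #..: next=#  (t=0,i=1, bit4=1)
  nb .##: next=.  (t=0,i=5, bit3=0)
  nb .#.: next=#  (t=0,i=0, bit2=1)
  nb ..#: next=.  (t=0,i=4, bit1=0)
  nb ...: next=.  (t=0,i=2, bit0=0)
  bits 01110100 = 116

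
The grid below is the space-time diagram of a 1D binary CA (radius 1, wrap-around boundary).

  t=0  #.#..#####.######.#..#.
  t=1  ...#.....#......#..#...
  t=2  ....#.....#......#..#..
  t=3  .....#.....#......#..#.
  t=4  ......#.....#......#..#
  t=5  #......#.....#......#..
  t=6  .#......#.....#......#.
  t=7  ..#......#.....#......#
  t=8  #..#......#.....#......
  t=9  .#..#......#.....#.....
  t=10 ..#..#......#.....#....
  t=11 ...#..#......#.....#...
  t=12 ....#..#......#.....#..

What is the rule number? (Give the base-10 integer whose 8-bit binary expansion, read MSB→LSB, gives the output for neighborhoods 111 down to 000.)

80

  [7] ### => .  t=0,i=6
  [6] ##. => #  t=0,i=9
  [5] #.# => .  t=0,i=1
  [4] #.. => #  t=0,i=3
  [3] .## => .  t=0,i=5
  [2] .#. => .  t=0,i=0
  [1] ..# => .  t=0,i=4
  [0] ... => .  t=1,i=0
  bits 01010000 = 80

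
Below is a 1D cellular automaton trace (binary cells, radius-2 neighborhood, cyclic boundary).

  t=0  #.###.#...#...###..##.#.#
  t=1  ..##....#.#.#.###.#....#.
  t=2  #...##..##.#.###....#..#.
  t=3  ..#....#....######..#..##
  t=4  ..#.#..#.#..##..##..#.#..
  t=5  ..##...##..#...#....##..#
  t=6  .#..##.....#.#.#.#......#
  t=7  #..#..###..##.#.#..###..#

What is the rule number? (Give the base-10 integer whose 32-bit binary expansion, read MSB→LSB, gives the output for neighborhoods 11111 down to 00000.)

1368116401

  ##### -> .   bit 31 = 0  t=3,i=14
  ####. -> #   bit 30 = 1  t=3,i=16
  ###.# -> .   bit 29 = 0  t=0,i=4
  ###.. -> #   bit 28 = 1  t=0,i=16
  ##.## -> .   bit 27 = 0  t=0,i=1
  ##.#. -> .   bit 26 = 0  t=0,i=5
  ##..# -> .   bit 25 = 0  t=0,i=17
  ##... -> #   bit 24 = 1  t=1,i=4
  #.### -> #   bit 23 = 1  t=0,i=2
  #.##. -> .   bit 22 = 0  t=0,i=24
  #.#.# -> .   bit 21 = 0  t=0,i=22
  #.#.. -> .   bit 20 = 0  t=0,i=6
  #..## -> #   bit 19 = 1  t=0,i=18
  #..#. -> .   bit 18 = 0  t=2,i=22
  #...# -> #   bit 17 = 1  t=0,i=8
  #.... -> #   bit 16 = 1  t=1,i=5
  .#### -> #   bit 15 = 1  t=3,i=13
  .###. -> #   bit 14 = 1  t=0,i=3
  .##.# -> .   bit 13 = 0  t=0,i=0
  .##.. -> .   bit 12 = 0  t=1,i=3
  .#.## -> #   bit 11 = 1  t=0,i=23
  .#.#. -> #   bit 10 = 1  t=1,i=9
  .#..# -> .   bit 9 = 0  t=2,i=21
  .#... -> .   bit 8 = 0  t=0,i=7
  ..### -> #   bit 7 = 1  t=0,i=14
  ..##. -> .   bit 6 = 0  t=0,i=19
  ..#.# -> #   bit 5 = 1  t=1,i=8
  ..#.. -> #   bit 4 = 1  t=0,i=10
  ...## -> .   bit 3 = 0  t=0,i=13
  ...#. -> .   bit 2 = 0  t=0,i=9
  ....# -> .   bit 1 = 0  t=1,i=6
  ..... -> #   bit 0 = 1  t=6,i=8
  bits 01010001100010111100110010110001 = 1368116401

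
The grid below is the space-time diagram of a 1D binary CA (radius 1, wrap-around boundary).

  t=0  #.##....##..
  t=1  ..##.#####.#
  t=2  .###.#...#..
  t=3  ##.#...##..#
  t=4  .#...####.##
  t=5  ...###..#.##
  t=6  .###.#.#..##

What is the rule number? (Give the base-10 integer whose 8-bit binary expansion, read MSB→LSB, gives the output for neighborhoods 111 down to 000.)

75

  ### -> .   bit 7 = 0  t=1,i=6
  ##. -> #   bit 6 = 1  t=0,i=3
  #.# -> .   bit 5 = 0  t=0,i=1
  #.. -> .   bit 4 = 0  t=0,i=4
  .## -> #   bit 3 = 1  t=0,i=2
  .#. -> .   bit 2 = 0  t=0,i=0
  ..# -> #   bit 1 = 1  t=0,i=7
  ... -> #   bit 0 = 1  t=0,i=5
  bits 01001011 = 75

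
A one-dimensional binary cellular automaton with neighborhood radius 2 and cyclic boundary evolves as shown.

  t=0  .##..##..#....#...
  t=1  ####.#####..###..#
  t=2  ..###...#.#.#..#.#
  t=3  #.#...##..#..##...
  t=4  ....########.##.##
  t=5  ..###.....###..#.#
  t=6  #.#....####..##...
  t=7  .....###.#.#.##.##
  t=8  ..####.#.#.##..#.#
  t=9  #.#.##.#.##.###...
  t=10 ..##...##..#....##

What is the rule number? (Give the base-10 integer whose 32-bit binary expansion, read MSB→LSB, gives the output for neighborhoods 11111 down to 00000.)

  nb #####: next=.  (t=1,i=1, bit31=0)
  nb ####.: next=#  (t=1,i=2, bit30=1)
  nb ###.#: next=#  (t=1,i=3, bit29=1)
  nb ###..: next=.  (t=1,i=9, bit28=0)
  nb ##.##: next=#  (t=1,i=4, bit27=1)
  nb ##.#.: next=.  (t=7,i=8, bit26=0)
  nb ##..#: next=#  (t=0,i=3, bit25=1)
  nb ##...: next=.  (t=2,i=5, bit24=0)
  nb #.###: next=.  (t=1,i=5, bit23=0)
  nb #.##.: next=.  (t=4,i=13, bit22=0)
  nb #.#.#: next=#  (t=2,i=10, bit21=1)
  nb #.#..: next=.  (t=2,i=12, bit20=0)
  nb #..##: next=.  (t=0,i=4, bit19=0)
  nb #..#.: next=#  (t=0,i=8, bit18=1)
  nb #...#: next=#  (t=2,i=6, bit17=1)
  nb #....: next=.  (t=0,i=11, bit16=0)
  nb .####: next=.  (t=1,i=0, bit15=0)
  nb .###.: next=.  (t=1,i=13, bit14=0)
  nb .##.#: next=.  (t=4,i=14, bit13=0)
  nb .##..: next=#  (t=0,i=2, bit12=1)
  nb .#.##: next=#  (t=7,i=12, bit11=1)
  nb .#.#.: next=.  (t=2,i=9, bit10=0)
  nb .#..#: next=#  (t=2,i=0, bit9=1)
  nb .#...: next=.  (t=0,i=10, bit8=0)
  nb ..###: next=#  (t=1,i=12, bit7=1)
  nb ..##.: next=#  (t=0,i=1, bit6=1)
  nb ..#.#: next=.  (t=2,i=8, bit5=0)
  nb ..#..: next=#  (t=0,i=9, bit4=1)
  nb ...##: next=#  (t=0,i=0, bit3=1)
  nb ...#.: next=#  (t=0,i=13, bit2=1)
  nb ....#: next=#  (t=0,i=12, bit1=1)
  nb .....: next=#  (t=5,i=7, bit0=1)
  bits 01101010001001100001101011011111 = 1780882143

1780882143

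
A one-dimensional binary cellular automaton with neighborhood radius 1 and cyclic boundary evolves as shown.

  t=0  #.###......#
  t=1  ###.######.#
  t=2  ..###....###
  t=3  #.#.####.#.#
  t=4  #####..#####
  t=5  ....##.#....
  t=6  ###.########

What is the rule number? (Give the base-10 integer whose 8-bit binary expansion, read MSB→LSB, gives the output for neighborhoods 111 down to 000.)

  ### -> .   bit 7 = 0  t=0,i=3
  ##. -> #   bit 6 = 1  t=0,i=0
  #.# -> #   bit 5 = 1  t=0,i=1
  #.. -> #   bit 4 = 1  t=0,i=5
  .## -> #   bit 3 = 1  t=0,i=2
  .#. -> #   bit 2 = 1  t=3,i=2
  ..# -> .   bit 1 = 0  t=0,i=10
  ... -> #   bit 0 = 1  t=0,i=6
  bits 01111101 = 125

125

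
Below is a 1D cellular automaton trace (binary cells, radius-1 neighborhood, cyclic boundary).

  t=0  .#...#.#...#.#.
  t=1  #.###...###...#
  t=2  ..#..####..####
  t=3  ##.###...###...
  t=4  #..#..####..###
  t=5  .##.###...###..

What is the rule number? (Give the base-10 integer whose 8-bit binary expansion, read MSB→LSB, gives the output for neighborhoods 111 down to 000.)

  ### -> .   bit 7 = 0  t=1,i=3
  ##. -> .   bit 6 = 0  t=1,i=0
  #.# -> .   bit 5 = 0  t=0,i=6
  #.. -> #   bit 4 = 1  t=0,i=2
  .## -> #   bit 3 = 1  t=1,i=2
  .#. -> .   bit 2 = 0  t=0,i=1
  ..# -> #   bit 1 = 1  t=0,i=0
  ... -> #   bit 0 = 1  t=0,i=3
  bits 00011011 = 27

27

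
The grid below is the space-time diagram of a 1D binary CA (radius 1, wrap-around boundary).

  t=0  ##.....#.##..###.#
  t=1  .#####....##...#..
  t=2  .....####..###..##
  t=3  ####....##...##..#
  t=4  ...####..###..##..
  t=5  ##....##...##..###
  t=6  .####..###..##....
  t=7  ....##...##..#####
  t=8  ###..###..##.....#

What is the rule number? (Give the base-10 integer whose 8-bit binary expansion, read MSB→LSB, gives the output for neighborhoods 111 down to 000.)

81

  ### -> .   bit 7 = 0  t=0,i=0
  ##. -> #   bit 6 = 1  t=0,i=1
  #.# -> .   bit 5 = 0  t=0,i=8
  #.. -> #   bit 4 = 1  t=0,i=2
  .## -> .   bit 3 = 0  t=0,i=9
  .#. -> .   bit 2 = 0  t=0,i=7
  ..# -> .   bit 1 = 0  t=0,i=6
  ... -> #   bit 0 = 1  t=0,i=3
  bits 01010001 = 81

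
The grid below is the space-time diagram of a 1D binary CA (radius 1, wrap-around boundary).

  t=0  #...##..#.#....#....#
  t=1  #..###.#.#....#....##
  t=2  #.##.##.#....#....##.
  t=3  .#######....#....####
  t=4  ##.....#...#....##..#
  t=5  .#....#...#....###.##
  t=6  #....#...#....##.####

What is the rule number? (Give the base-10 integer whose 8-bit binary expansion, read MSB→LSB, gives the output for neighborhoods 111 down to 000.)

106

  ### -> .   bit 7 = 0  t=1,i=4
  ##. -> #   bit 6 = 1  t=0,i=0
  #.# -> #   bit 5 = 1  t=0,i=9
  #.. -> .   bit 4 = 0  t=0,i=1
  .## -> #   bit 3 = 1  t=0,i=4
  .#. -> .   bit 2 = 0  t=0,i=8
  ..# -> #   bit 1 = 1  t=0,i=3
  ... -> .   bit 0 = 0  t=0,i=2
  bits 01101010 = 106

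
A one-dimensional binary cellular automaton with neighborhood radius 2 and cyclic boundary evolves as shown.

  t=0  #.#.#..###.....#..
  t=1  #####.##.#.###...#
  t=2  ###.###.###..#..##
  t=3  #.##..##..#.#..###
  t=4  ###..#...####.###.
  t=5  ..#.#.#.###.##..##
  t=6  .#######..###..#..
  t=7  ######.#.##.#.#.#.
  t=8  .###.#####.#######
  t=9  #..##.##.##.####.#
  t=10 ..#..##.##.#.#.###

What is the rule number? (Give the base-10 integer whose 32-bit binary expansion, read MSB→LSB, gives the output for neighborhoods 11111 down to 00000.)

  #####|#  b31=1 t=1,i=1
  ####.|.  b30=0 t=1,i=3
  ###.#|#  b29=1 t=1,i=4
  ###..|#  b28=1 t=0,i=9
  ##.##|#  b27=1 t=1,i=5
  ##.#.|#  b26=1 t=1,i=8
  ##..#|.  b25=0 t=2,i=11
  ##...|.  b24=0 t=0,i=10
  #.###|.  b23=0 t=1,i=11
  #.##.|#  b22=1 t=1,i=6
  #.#.#|#  b21=1 t=0,i=2
  #.#..|#  b20=1 t=0,i=4
  #..##|#  b19=1 t=0,i=6
  #..#.|#  b18=1 t=0,i=17
  #...#|.  b17=0 t=1,i=15
  #....|#  b16=1 t=0,i=11
  .####|#  b15=1 t=1,i=0
  .###.|.  b14=0 t=0,i=8
  .##.#|.  b13=0 t=1,i=7
  .##..|.  b12=0 t=3,i=3
  .#.##|#  b11=1 t=1,i=10
  .#.#.|#  b10=1 t=0,i=1
  .#..#|.  b9=0 t=0,i=5
  .#...|#  b8=1 t=4,i=6
  ..###|#  b7=1 t=0,i=7
  ..##.|.  b6=0 t=3,i=6
  ..#.#|#  b5=1 t=0,i=0
  ..#..|.  b4=0 t=0,i=15
  ...##|#  b3=1 t=1,i=16
  ...#.|.  b2=0 t=0,i=14
  ....#|#  b1=1 t=0,i=13
  .....|#  b0=1 t=0,i=12
  bits 10111100011111011000110110101011 = 3162344875

3162344875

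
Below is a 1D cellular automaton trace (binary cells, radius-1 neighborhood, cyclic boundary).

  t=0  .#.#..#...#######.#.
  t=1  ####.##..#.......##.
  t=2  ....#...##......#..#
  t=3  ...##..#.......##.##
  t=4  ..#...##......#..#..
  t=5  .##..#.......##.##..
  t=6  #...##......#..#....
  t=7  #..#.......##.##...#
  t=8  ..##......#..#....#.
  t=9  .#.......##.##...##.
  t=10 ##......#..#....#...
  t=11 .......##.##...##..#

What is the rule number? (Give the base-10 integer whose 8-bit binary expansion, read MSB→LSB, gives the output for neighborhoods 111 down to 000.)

38

  ### -> .   bit 7 = 0  t=0,i=11
  ##. -> .   bit 6 = 0  t=0,i=16
  #.# -> #   bit 5 = 1  t=0,i=2
  #.. -> .   bit 4 = 0  t=0,i=4
  .## -> .   bit 3 = 0  t=0,i=10
  .#. -> #   bit 2 = 1  t=0,i=1
  ..# -> #   bit 1 = 1  t=0,i=0
  ... -> .   bit 0 = 0  t=0,i=8
  bits 00100110 = 38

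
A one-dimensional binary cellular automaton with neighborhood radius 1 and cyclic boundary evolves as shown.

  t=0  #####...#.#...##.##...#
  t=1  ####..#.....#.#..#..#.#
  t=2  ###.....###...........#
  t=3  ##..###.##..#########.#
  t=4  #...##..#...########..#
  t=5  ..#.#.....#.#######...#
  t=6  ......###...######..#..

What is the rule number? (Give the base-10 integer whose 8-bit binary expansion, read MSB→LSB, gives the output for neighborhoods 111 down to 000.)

  nb ###: next=#  (t=0,i=0, bit7=1)
  nb ##.: next=.  (t=0,i=4, bit6=0)
  nb #.#: next=.  (t=0,i=9, bit5=0)
  nb #..: next=.  (t=0,i=5, bit4=0)
  nb .##: next=#  (t=0,i=14, bit3=1)
  nb .#.: next=.  (t=0,i=8, bit2=0)
  nb ..#: next=.  (t=0,i=7, bit1=0)
  nb ...: next=#  (t=0,i=6, bit0=1)
  bits 10001001 = 137

137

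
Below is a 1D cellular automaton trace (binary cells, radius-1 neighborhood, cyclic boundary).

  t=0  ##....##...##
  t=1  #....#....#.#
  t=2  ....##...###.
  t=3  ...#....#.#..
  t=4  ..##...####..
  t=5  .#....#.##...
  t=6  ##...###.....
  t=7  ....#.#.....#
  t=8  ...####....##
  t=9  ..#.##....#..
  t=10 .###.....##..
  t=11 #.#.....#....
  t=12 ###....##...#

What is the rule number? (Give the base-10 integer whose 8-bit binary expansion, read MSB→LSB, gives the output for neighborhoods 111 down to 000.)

166

  [7] ### => #  t=0,i=0
  [6] ##. => .  t=0,i=1
  [5] #.# => #  t=1,i=11
  [4] #.. => .  t=0,i=2
  [3] .## => .  t=0,i=6
  [2] .#. => #  t=1,i=5
  [1] ..# => #  t=0,i=5
  [0] ... => .  t=0,i=3
  bits 10100110 = 166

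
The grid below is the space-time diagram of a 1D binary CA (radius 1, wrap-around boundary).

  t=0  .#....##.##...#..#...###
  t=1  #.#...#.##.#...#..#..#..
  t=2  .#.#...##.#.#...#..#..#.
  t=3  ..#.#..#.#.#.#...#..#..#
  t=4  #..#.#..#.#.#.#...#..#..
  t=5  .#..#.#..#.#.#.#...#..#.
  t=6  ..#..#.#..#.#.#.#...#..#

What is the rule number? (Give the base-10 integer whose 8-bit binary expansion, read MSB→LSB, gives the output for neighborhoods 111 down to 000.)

  ### -> .   bit 7 = 0  t=0,i=22
  ##. -> .   bit 6 = 0  t=0,i=7
  #.# -> #   bit 5 = 1  t=0,i=0
  #.. -> #   bit 4 = 1  t=0,i=2
  .## -> #   bit 3 = 1  t=0,i=6
  .#. -> .   bit 2 = 0  t=0,i=1
  ..# -> .   bit 1 = 0  t=0,i=5
  ... -> .   bit 0 = 0  t=0,i=3
  bits 00111000 = 56

56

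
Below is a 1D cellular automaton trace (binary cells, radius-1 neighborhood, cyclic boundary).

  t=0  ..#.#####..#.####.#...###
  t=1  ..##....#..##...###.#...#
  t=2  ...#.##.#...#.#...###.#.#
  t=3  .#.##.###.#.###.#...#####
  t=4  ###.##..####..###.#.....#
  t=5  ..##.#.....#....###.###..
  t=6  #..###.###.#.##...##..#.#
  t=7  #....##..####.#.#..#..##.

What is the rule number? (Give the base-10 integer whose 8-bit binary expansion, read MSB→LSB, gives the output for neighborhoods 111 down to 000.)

  nb ###: next=.  (t=0,i=5, bit7=0)
  nb ##.: next=#  (t=0,i=8, bit6=1)
  nb #.#: next=#  (t=0,i=3, bit5=1)
  nb #..: next=.  (t=0,i=0, bit4=0)
  nb .##: next=.  (t=0,i=4, bit3=0)
  nb .#.: next=#  (t=0,i=2, bit2=1)
  nb ..#: next=.  (t=0,i=1, bit1=0)
  nb ...: next=#  (t=0,i=20, bit0=1)
  bits 01100101 = 101

101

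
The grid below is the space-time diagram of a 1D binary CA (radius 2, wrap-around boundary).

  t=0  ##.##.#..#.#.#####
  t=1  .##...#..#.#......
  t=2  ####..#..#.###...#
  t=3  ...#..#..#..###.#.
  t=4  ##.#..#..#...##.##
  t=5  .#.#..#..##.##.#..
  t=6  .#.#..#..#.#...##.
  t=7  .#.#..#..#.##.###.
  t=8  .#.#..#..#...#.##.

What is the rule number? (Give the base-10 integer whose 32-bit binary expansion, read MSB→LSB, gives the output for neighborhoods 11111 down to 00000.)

959533434

  nb #####: next=.  (t=0,i=15, bit31=0)
  nb ####.: next=.  (t=0,i=0, bit30=0)
  nb ###.#: next=#  (t=0,i=1, bit29=1)
  nb ###..: next=#  (t=2,i=3, bit28=1)
  nb ##.##: next=#  (t=0,i=2, bit27=1)
  nb ##.#.: next=.  (t=0,i=5, bit26=0)
  nb ##..#: next=.  (t=2,i=4, bit25=0)
  nb ##...: next=#  (t=1,i=3, bit24=1)
  nb #.###: next=.  (t=0,i=13, bit23=0)
  nb #.##.: next=.  (t=0,i=3, bit22=0)
  nb #.#.#: next=#  (t=0,i=11, bit21=1)
  nb #.#..: next=#  (t=0,i=6, bit20=1)
  nb #..##: next=.  (t=3,i=11, bit19=0)
  nb #..#.: next=.  (t=0,i=8, bit18=0)
  nb #...#: next=.  (t=1,i=4, bit17=0)
  nb #....: next=#  (t=1,i=13, bit16=1)
  nb .####: next=.  (t=0,i=14, bit15=0)
  nb .###.: next=#  (t=2,i=12, bit14=1)
  nb .##.#: next=.  (t=0,i=4, bit13=0)
  nb .##..: next=#  (t=1,i=2, bit12=1)
  nb .#.##: next=.  (t=0,i=12, bit11=0)
  nb .#.#.: next=.  (t=0,i=10, bit10=0)
  nb .#..#: next=.  (t=0,i=7, bit9=0)
  nb .#...: next=#  (t=1,i=12, bit8=1)
  nb ..###: next=.  (t=2,i=17, bit7=0)
  nb ..##.: next=#  (t=1,i=1, bit6=1)
  nb ..#.#: next=#  (t=0,i=9, bit5=1)
  nb ..#..: next=#  (t=1,i=6, bit4=1)
  nb ...##: next=#  (t=1,i=0, bit3=1)
  nb ...#.: next=.  (t=1,i=5, bit2=0)
  nb ....#: next=#  (t=1,i=17, bit1=1)
  nb .....: next=.  (t=1,i=14, bit0=0)
  bits 00111001001100010101000101111010 = 959533434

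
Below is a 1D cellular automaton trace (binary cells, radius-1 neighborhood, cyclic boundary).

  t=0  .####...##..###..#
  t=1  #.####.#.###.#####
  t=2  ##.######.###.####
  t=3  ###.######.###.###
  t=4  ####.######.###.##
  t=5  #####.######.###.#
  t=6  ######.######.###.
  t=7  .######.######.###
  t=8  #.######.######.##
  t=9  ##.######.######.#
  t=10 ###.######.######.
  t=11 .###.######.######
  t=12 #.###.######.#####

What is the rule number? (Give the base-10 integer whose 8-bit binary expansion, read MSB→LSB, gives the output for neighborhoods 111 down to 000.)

  ### -> #   bit 7 = 1  t=0,i=2
  ##. -> #   bit 6 = 1  t=0,i=4
  #.# -> #   bit 5 = 1  t=0,i=0
  #.. -> #   bit 4 = 1  t=0,i=5
  .## -> .   bit 3 = 0  t=0,i=1
  .#. -> #   bit 2 = 1  t=0,i=17
  ..# -> #   bit 1 = 1  t=0,i=7
  ... -> .   bit 0 = 0  t=0,i=6
  bits 11110110 = 246

246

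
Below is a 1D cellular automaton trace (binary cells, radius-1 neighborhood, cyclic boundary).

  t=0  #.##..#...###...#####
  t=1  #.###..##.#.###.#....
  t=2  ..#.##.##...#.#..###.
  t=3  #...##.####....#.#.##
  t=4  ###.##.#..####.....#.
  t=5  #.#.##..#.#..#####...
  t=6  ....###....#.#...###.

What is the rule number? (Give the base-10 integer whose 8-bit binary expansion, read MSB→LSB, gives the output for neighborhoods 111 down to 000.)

  ###|.  b7=0 t=0,i=11
  ##.|#  b6=1 t=0,i=0
  #.#|.  b5=0 t=0,i=1
  #..|#  b4=1 t=0,i=4
  .##|#  b3=1 t=0,i=2
  .#.|.  b2=0 t=0,i=6
  ..#|.  b1=0 t=0,i=5
  ...|#  b0=1 t=0,i=8
  bits 01011001 = 89

89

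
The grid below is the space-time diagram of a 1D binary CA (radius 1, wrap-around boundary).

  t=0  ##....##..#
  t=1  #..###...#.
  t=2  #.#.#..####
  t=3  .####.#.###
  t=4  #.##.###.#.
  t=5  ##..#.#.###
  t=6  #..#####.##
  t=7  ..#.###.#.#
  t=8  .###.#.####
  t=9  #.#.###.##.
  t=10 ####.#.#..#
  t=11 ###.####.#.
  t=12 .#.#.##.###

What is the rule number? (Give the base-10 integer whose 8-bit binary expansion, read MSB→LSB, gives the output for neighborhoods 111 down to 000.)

  ### -> #   bit 7 = 1  t=0,i=0
  ##. -> .   bit 6 = 0  t=0,i=1
  #.# -> #   bit 5 = 1  t=1,i=10
  #.. -> .   bit 4 = 0  t=0,i=2
  .## -> .   bit 3 = 0  t=0,i=6
  .#. -> #   bit 2 = 1  t=1,i=0
  ..# -> #   bit 1 = 1  t=0,i=5
  ... -> #   bit 0 = 1  t=0,i=3
  bits 10100111 = 167

167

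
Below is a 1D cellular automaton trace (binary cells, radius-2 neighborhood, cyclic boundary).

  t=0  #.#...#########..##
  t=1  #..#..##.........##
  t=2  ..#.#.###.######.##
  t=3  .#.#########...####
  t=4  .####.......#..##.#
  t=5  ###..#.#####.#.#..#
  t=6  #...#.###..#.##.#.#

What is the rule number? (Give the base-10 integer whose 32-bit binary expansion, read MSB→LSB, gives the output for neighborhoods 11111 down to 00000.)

702865351

  ##### -> .   bit 31 = 0  t=0,i=8
  ####. -> .   bit 30 = 0  t=0,i=13
  ###.# -> #   bit 29 = 1  t=0,i=0
  ###.. -> .   bit 28 = 0  t=0,i=14
  ##.## -> #   bit 27 = 1  t=2,i=9
  ##.#. -> .   bit 26 = 0  t=0,i=1
  ##..# -> .   bit 25 = 0  t=0,i=15
  ##... -> #   bit 24 = 1  t=1,i=8
  #.### -> #   bit 23 = 1  t=2,i=6
  #.##. -> #   bit 22 = 1  t=2,i=17
  #.#.# -> #   bit 21 = 1  t=2,i=4
  #.#.. -> .   bit 20 = 0  t=0,i=2
  #..## -> .   bit 19 = 0  t=0,i=16
  #..#. -> #   bit 18 = 1  t=1,i=2
  #...# -> .   bit 17 = 0  t=0,i=4
  #.... -> .   bit 16 = 0  t=1,i=9
  .#### -> #   bit 15 = 1  t=0,i=7
  .###. -> #   bit 14 = 1  t=0,i=18
  .##.# -> .   bit 13 = 0  t=4,i=16
  .##.. -> #   bit 12 = 1  t=1,i=7
  .#.## -> #   bit 11 = 1  t=2,i=5
  .#.#. -> #   bit 10 = 1  t=2,i=3
  .#..# -> #   bit 9 = 1  t=1,i=4
  .#... -> #   bit 8 = 1  t=0,i=3
  ..### -> #   bit 7 = 1  t=0,i=6
  ..##. -> #   bit 6 = 1  t=1,i=6
  ..#.# -> .   bit 5 = 0  t=2,i=2
  ..#.. -> .   bit 4 = 0  t=1,i=3
  ...## -> .   bit 3 = 0  t=0,i=5
  ...#. -> #   bit 2 = 1  t=4,i=11
  ....# -> #   bit 1 = 1  t=1,i=15
  ..... -> #   bit 0 = 1  t=1,i=10
  bits 00101001111001001101111111000111 = 702865351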